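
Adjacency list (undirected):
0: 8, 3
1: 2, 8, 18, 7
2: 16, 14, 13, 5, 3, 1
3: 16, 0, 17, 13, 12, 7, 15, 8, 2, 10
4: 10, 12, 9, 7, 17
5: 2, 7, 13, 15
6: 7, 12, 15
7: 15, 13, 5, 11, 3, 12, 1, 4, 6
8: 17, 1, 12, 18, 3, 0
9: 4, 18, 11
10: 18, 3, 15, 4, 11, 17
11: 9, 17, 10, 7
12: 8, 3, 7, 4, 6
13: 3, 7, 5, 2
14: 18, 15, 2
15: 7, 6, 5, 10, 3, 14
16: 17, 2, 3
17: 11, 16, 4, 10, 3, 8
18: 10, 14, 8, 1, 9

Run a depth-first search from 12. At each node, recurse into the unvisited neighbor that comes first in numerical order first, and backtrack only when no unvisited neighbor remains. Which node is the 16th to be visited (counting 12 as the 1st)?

Visit 12
12 → 3
3 → 0
0 → 8
8 → 1
1 → 2
2 → 5
5 → 7
7 → 4
4 → 9
9 → 11
11 → 10
10 → 15
15 → 6
15 → 14
14 → 18
10 → 17
17 → 16
7 → 13

Visit order: 12, 3, 0, 8, 1, 2, 5, 7, 4, 9, 11, 10, 15, 6, 14, 18, 17, 16, 13

18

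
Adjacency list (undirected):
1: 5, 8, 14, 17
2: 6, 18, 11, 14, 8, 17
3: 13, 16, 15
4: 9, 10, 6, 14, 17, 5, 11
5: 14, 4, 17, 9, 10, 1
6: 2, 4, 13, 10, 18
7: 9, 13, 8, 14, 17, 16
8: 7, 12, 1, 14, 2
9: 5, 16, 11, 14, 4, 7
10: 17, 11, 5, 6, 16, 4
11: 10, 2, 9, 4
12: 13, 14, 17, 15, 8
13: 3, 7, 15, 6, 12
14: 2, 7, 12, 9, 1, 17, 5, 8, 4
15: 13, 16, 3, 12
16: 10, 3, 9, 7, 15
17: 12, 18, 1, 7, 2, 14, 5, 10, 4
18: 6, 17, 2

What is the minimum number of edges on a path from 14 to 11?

2

Level 0: 14
Level 1: 1, 2, 4, 5, 7, 8, 9, 12, 17
Level 2: 6, 10, 11, 13, 15, 16, 18
Level 3: 3
11 first appears at level 2.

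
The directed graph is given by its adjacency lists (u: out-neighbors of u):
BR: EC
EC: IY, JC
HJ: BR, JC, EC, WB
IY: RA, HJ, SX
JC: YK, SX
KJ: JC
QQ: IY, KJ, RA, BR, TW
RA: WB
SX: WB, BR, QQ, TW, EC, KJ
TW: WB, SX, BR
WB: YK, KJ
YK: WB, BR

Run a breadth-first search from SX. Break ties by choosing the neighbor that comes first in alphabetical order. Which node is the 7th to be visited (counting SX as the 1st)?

WB

Visit SX; enqueue BR, EC, KJ, QQ, TW, WB → queue [BR, EC, KJ, QQ, TW, WB]
Visit BR → queue [EC, KJ, QQ, TW, WB]
Visit EC; enqueue IY, JC → queue [KJ, QQ, TW, WB, IY, JC]
Visit KJ → queue [QQ, TW, WB, IY, JC]
Visit QQ; enqueue RA → queue [TW, WB, IY, JC, RA]
Visit TW → queue [WB, IY, JC, RA]
Visit WB; enqueue YK → queue [IY, JC, RA, YK]
Visit IY; enqueue HJ → queue [JC, RA, YK, HJ]
Visit JC → queue [RA, YK, HJ]
Visit RA → queue [YK, HJ]
Visit YK → queue [HJ]
Visit HJ → queue []

Visit order: SX, BR, EC, KJ, QQ, TW, WB, IY, JC, RA, YK, HJ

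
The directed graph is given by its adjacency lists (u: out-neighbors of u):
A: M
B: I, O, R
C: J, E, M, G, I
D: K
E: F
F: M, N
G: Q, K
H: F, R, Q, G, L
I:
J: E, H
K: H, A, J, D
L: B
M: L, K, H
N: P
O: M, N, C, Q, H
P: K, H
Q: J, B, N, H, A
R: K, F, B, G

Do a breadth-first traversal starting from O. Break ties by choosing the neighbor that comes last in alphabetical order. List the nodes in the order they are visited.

O → Q → N → M → H → C → J → B → A → P → L → K → R → G → F → I → E → D

Visit O; enqueue Q, N, M, H, C → queue [Q, N, M, H, C]
Visit Q; enqueue J, B, A → queue [N, M, H, C, J, B, A]
Visit N; enqueue P → queue [M, H, C, J, B, A, P]
Visit M; enqueue L, K → queue [H, C, J, B, A, P, L, K]
Visit H; enqueue R, G, F → queue [C, J, B, A, P, L, K, R, G, F]
Visit C; enqueue I, E → queue [J, B, A, P, L, K, R, G, F, I, E]
Visit J → queue [B, A, P, L, K, R, G, F, I, E]
Visit B → queue [A, P, L, K, R, G, F, I, E]
Visit A → queue [P, L, K, R, G, F, I, E]
Visit P → queue [L, K, R, G, F, I, E]
Visit L → queue [K, R, G, F, I, E]
Visit K; enqueue D → queue [R, G, F, I, E, D]
Visit R → queue [G, F, I, E, D]
Visit G → queue [F, I, E, D]
Visit F → queue [I, E, D]
Visit I → queue [E, D]
Visit E → queue [D]
Visit D → queue []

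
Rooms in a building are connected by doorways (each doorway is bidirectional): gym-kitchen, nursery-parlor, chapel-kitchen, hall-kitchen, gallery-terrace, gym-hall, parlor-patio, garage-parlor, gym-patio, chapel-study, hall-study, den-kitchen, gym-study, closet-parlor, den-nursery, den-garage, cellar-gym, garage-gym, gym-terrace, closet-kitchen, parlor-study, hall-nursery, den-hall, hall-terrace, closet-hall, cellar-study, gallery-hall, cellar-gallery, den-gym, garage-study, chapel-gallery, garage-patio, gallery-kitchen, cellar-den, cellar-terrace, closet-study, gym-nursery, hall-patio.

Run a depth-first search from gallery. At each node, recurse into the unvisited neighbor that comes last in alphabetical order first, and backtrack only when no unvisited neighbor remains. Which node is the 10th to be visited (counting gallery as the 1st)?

Visit gallery
gallery → terrace
terrace → hall
hall → study
study → parlor
parlor → patio
patio → gym
gym → nursery
nursery → den
den → kitchen
kitchen → closet
kitchen → chapel
den → garage
den → cellar

Visit order: gallery, terrace, hall, study, parlor, patio, gym, nursery, den, kitchen, closet, chapel, garage, cellar

kitchen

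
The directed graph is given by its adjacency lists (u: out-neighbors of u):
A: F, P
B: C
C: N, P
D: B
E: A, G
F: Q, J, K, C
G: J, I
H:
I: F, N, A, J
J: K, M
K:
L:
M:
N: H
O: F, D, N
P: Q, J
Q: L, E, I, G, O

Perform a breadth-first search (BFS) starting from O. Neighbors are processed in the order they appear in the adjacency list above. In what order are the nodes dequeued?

Visit O; enqueue F, D, N → queue [F, D, N]
Visit F; enqueue Q, J, K, C → queue [D, N, Q, J, K, C]
Visit D; enqueue B → queue [N, Q, J, K, C, B]
Visit N; enqueue H → queue [Q, J, K, C, B, H]
Visit Q; enqueue L, E, I, G → queue [J, K, C, B, H, L, E, I, G]
Visit J; enqueue M → queue [K, C, B, H, L, E, I, G, M]
Visit K → queue [C, B, H, L, E, I, G, M]
Visit C; enqueue P → queue [B, H, L, E, I, G, M, P]
Visit B → queue [H, L, E, I, G, M, P]
Visit H → queue [L, E, I, G, M, P]
Visit L → queue [E, I, G, M, P]
Visit E; enqueue A → queue [I, G, M, P, A]
Visit I → queue [G, M, P, A]
Visit G → queue [M, P, A]
Visit M → queue [P, A]
Visit P → queue [A]
Visit A → queue []

O, F, D, N, Q, J, K, C, B, H, L, E, I, G, M, P, A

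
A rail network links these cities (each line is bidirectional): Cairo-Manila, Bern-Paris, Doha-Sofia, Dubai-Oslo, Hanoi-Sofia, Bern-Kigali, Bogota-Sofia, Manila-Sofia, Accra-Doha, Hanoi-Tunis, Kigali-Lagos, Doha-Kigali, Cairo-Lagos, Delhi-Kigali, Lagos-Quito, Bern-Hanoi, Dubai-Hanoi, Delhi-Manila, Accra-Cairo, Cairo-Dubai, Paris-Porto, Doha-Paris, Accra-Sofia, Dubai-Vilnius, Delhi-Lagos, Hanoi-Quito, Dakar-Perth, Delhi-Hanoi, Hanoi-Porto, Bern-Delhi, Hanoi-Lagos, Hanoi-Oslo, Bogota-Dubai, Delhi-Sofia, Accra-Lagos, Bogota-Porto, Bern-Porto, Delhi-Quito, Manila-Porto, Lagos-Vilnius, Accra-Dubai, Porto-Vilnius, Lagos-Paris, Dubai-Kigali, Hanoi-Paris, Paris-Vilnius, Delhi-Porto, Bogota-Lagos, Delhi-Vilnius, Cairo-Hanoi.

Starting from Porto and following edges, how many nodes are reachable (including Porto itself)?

18

BFS from Porto visits: Porto, Bern, Bogota, Delhi, Hanoi, Manila, Paris, Vilnius, Kigali, Dubai, Lagos, Sofia, Quito, Cairo, Oslo, Tunis, Doha, Accra
Reachable nodes: 18 of 20 total.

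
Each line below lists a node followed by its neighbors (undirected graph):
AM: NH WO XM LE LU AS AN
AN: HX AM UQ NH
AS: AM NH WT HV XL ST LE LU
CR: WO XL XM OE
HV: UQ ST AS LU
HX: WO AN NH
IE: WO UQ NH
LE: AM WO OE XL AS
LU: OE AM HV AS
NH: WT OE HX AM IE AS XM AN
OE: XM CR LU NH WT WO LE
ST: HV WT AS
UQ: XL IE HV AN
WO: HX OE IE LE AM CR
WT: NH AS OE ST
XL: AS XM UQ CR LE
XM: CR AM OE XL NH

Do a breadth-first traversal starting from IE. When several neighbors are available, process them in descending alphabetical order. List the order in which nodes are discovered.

IE, WO, UQ, NH, OE, LE, HX, CR, AM, XL, HV, AN, XM, WT, AS, LU, ST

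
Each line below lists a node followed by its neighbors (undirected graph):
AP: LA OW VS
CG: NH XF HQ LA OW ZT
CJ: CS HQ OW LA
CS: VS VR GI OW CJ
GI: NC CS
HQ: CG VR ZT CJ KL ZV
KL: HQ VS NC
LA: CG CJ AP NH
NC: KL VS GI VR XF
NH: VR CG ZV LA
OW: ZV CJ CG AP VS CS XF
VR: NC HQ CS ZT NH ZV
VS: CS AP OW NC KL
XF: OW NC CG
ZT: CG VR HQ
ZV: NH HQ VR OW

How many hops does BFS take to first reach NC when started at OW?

2

Level 0: OW
Level 1: AP, CG, CJ, CS, VS, XF, ZV
Level 2: GI, HQ, KL, LA, NC, NH, VR, ZT
NC first appears at level 2.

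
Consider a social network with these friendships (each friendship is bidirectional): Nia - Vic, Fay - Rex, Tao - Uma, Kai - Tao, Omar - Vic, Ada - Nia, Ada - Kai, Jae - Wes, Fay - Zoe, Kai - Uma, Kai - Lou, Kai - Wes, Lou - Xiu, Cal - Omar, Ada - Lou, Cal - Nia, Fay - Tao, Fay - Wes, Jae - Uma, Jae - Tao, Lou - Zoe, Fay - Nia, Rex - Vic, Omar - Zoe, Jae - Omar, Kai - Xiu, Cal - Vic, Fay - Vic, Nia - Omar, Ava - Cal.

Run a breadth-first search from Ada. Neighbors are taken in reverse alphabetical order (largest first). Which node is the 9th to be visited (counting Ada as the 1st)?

Zoe

Visit Ada; enqueue Nia, Lou, Kai → queue [Nia, Lou, Kai]
Visit Nia; enqueue Vic, Omar, Fay, Cal → queue [Lou, Kai, Vic, Omar, Fay, Cal]
Visit Lou; enqueue Zoe, Xiu → queue [Kai, Vic, Omar, Fay, Cal, Zoe, Xiu]
Visit Kai; enqueue Wes, Uma, Tao → queue [Vic, Omar, Fay, Cal, Zoe, Xiu, Wes, Uma, Tao]
Visit Vic; enqueue Rex → queue [Omar, Fay, Cal, Zoe, Xiu, Wes, Uma, Tao, Rex]
Visit Omar; enqueue Jae → queue [Fay, Cal, Zoe, Xiu, Wes, Uma, Tao, Rex, Jae]
Visit Fay → queue [Cal, Zoe, Xiu, Wes, Uma, Tao, Rex, Jae]
Visit Cal; enqueue Ava → queue [Zoe, Xiu, Wes, Uma, Tao, Rex, Jae, Ava]
Visit Zoe → queue [Xiu, Wes, Uma, Tao, Rex, Jae, Ava]
Visit Xiu → queue [Wes, Uma, Tao, Rex, Jae, Ava]
Visit Wes → queue [Uma, Tao, Rex, Jae, Ava]
Visit Uma → queue [Tao, Rex, Jae, Ava]
Visit Tao → queue [Rex, Jae, Ava]
Visit Rex → queue [Jae, Ava]
Visit Jae → queue [Ava]
Visit Ava → queue []

Visit order: Ada, Nia, Lou, Kai, Vic, Omar, Fay, Cal, Zoe, Xiu, Wes, Uma, Tao, Rex, Jae, Ava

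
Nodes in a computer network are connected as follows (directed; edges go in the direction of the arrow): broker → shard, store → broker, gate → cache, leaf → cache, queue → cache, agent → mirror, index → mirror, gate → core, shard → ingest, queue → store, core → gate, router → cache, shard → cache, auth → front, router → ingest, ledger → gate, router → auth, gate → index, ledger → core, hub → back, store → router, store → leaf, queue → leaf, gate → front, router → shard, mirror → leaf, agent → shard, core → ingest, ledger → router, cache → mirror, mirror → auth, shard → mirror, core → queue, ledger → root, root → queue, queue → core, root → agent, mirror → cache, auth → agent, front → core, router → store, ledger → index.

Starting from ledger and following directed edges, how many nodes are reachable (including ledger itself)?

17

BFS from ledger visits: ledger, router, root, index, gate, core, store, shard, ingest, cache, auth, queue, agent, mirror, front, leaf, broker
Reachable nodes: 17 of 19 total.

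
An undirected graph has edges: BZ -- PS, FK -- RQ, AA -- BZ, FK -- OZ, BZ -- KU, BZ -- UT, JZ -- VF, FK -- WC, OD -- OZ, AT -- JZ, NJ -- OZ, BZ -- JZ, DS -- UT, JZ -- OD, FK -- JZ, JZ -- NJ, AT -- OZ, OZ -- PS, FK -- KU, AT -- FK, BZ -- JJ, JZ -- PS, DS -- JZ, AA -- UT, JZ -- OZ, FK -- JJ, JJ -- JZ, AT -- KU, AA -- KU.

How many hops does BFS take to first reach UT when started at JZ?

2

Level 0: JZ
Level 1: AT, BZ, DS, FK, JJ, NJ, OD, OZ, PS, VF
Level 2: AA, KU, RQ, UT, WC
UT first appears at level 2.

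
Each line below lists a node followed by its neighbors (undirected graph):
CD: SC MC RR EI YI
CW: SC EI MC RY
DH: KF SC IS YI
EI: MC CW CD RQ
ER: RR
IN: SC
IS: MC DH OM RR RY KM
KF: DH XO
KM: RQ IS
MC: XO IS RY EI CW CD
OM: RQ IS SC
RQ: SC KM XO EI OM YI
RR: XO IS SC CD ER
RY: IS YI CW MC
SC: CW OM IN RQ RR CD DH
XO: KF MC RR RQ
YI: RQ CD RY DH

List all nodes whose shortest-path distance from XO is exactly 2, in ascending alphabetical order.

Level 0: XO
Level 1: KF, MC, RQ, RR
Level 2: CD, CW, DH, EI, ER, IS, KM, OM, RY, SC, YI
Level 3: IN

CD, CW, DH, EI, ER, IS, KM, OM, RY, SC, YI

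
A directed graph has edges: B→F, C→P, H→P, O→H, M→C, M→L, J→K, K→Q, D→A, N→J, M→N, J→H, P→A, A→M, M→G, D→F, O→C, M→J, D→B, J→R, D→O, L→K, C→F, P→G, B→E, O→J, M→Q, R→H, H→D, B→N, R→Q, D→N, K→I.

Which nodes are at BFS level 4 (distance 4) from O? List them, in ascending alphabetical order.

Level 0: O
Level 1: C, H, J
Level 2: D, F, K, P, R
Level 3: A, B, G, I, N, Q
Level 4: E, M
Level 5: L

E, M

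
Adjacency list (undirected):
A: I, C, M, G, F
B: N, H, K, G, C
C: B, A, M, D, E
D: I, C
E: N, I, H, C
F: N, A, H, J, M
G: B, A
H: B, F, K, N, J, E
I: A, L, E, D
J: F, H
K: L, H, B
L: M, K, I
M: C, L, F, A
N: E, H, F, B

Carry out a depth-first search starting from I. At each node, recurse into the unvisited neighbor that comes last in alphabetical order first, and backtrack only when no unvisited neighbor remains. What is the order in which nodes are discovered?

Visit I
I → L
L → M
M → F
F → N
N → H
H → K
K → B
B → G
G → A
A → C
C → E
C → D
H → J

I, L, M, F, N, H, K, B, G, A, C, E, D, J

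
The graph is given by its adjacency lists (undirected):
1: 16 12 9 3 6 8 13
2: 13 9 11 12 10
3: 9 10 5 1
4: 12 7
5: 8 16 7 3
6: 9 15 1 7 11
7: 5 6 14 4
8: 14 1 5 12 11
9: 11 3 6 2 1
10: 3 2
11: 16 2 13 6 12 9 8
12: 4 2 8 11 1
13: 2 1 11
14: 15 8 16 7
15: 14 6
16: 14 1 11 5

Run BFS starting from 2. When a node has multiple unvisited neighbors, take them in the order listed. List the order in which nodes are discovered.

2, 13, 9, 11, 12, 10, 1, 3, 6, 16, 8, 4, 5, 15, 7, 14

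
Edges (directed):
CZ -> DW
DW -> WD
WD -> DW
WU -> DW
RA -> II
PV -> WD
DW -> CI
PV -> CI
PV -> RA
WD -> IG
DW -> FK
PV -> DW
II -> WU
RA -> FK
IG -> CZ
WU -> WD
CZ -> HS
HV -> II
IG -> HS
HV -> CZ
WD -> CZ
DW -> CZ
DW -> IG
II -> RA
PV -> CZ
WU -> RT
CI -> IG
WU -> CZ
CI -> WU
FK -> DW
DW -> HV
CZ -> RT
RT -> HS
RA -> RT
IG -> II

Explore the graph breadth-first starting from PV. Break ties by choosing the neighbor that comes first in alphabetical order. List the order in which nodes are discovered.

Visit PV; enqueue CI, CZ, DW, RA, WD → queue [CI, CZ, DW, RA, WD]
Visit CI; enqueue IG, WU → queue [CZ, DW, RA, WD, IG, WU]
Visit CZ; enqueue HS, RT → queue [DW, RA, WD, IG, WU, HS, RT]
Visit DW; enqueue FK, HV → queue [RA, WD, IG, WU, HS, RT, FK, HV]
Visit RA; enqueue II → queue [WD, IG, WU, HS, RT, FK, HV, II]
Visit WD → queue [IG, WU, HS, RT, FK, HV, II]
Visit IG → queue [WU, HS, RT, FK, HV, II]
Visit WU → queue [HS, RT, FK, HV, II]
Visit HS → queue [RT, FK, HV, II]
Visit RT → queue [FK, HV, II]
Visit FK → queue [HV, II]
Visit HV → queue [II]
Visit II → queue []

PV -> CI -> CZ -> DW -> RA -> WD -> IG -> WU -> HS -> RT -> FK -> HV -> II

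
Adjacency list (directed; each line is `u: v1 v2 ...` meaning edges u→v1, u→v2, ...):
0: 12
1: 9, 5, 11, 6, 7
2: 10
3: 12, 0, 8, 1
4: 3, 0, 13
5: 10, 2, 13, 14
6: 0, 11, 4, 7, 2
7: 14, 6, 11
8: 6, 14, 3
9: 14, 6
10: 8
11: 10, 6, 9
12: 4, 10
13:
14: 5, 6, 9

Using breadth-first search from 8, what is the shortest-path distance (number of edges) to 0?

2

Level 0: 8
Level 1: 3, 6, 14
Level 2: 0, 1, 2, 4, 5, 7, 9, 11, 12
Level 3: 10, 13
0 first appears at level 2.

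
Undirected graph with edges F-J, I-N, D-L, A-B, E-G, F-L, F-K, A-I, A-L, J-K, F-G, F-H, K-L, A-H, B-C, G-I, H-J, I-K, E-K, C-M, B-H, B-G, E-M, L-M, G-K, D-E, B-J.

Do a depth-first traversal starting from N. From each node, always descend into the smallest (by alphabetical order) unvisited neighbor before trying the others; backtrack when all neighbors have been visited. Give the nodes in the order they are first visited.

N I A B C M E D L F G K J H

Visit N
N → I
I → A
A → B
B → C
C → M
M → E
E → D
D → L
L → F
F → G
G → K
K → J
J → H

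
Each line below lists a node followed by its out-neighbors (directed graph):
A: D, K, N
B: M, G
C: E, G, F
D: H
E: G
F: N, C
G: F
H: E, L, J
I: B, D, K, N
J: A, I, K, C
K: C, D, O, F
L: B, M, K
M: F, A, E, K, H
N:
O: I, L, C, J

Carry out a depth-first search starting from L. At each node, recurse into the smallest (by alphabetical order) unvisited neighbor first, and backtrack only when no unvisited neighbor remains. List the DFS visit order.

Visit L
L → B
B → G
G → F
F → C
C → E
F → N
B → M
M → A
A → D
D → H
H → J
J → I
I → K
K → O

L -> B -> G -> F -> C -> E -> N -> M -> A -> D -> H -> J -> I -> K -> O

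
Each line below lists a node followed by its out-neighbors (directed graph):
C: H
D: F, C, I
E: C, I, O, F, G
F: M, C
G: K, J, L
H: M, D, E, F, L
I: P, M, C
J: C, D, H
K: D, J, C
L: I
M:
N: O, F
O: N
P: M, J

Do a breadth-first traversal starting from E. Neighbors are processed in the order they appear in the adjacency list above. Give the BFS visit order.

E C I O F G H P M N K J L D

Visit E; enqueue C, I, O, F, G → queue [C, I, O, F, G]
Visit C; enqueue H → queue [I, O, F, G, H]
Visit I; enqueue P, M → queue [O, F, G, H, P, M]
Visit O; enqueue N → queue [F, G, H, P, M, N]
Visit F → queue [G, H, P, M, N]
Visit G; enqueue K, J, L → queue [H, P, M, N, K, J, L]
Visit H; enqueue D → queue [P, M, N, K, J, L, D]
Visit P → queue [M, N, K, J, L, D]
Visit M → queue [N, K, J, L, D]
Visit N → queue [K, J, L, D]
Visit K → queue [J, L, D]
Visit J → queue [L, D]
Visit L → queue [D]
Visit D → queue []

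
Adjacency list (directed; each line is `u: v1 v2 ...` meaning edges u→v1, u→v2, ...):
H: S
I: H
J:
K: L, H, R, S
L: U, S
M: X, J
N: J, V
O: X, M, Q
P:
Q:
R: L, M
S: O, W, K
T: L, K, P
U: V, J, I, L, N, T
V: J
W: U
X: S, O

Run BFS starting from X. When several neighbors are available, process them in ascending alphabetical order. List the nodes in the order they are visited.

Visit X; enqueue O, S → queue [O, S]
Visit O; enqueue M, Q → queue [S, M, Q]
Visit S; enqueue K, W → queue [M, Q, K, W]
Visit M; enqueue J → queue [Q, K, W, J]
Visit Q → queue [K, W, J]
Visit K; enqueue H, L, R → queue [W, J, H, L, R]
Visit W; enqueue U → queue [J, H, L, R, U]
Visit J → queue [H, L, R, U]
Visit H → queue [L, R, U]
Visit L → queue [R, U]
Visit R → queue [U]
Visit U; enqueue I, N, T, V → queue [I, N, T, V]
Visit I → queue [N, T, V]
Visit N → queue [T, V]
Visit T; enqueue P → queue [V, P]
Visit V → queue [P]
Visit P → queue []

X, O, S, M, Q, K, W, J, H, L, R, U, I, N, T, V, P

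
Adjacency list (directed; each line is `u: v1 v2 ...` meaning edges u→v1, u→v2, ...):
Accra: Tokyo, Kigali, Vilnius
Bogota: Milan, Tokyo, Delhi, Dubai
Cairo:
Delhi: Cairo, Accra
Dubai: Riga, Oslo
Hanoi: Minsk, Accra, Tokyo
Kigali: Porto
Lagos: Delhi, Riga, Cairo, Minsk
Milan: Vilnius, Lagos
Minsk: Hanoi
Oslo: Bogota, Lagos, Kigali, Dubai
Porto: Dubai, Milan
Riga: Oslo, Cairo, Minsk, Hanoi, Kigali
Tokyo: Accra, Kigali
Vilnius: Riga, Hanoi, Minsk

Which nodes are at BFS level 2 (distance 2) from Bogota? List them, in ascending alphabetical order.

Accra, Cairo, Kigali, Lagos, Oslo, Riga, Vilnius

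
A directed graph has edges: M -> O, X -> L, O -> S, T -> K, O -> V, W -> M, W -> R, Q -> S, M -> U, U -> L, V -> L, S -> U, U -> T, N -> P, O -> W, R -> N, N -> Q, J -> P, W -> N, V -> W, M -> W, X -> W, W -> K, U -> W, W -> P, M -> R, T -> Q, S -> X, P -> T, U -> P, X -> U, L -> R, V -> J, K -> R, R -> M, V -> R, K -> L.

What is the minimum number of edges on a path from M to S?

Level 0: M
Level 1: O, R, U, W
Level 2: K, L, N, P, S, T, V
Level 3: J, Q, X
S first appears at level 2.

2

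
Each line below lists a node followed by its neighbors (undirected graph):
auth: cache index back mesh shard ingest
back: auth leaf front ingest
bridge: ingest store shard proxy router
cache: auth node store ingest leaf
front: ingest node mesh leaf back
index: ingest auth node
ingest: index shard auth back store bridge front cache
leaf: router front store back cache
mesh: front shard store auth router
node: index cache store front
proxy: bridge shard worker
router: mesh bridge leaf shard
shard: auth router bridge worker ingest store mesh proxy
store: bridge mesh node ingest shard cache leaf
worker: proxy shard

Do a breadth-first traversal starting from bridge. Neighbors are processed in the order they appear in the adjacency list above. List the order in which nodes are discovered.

Visit bridge; enqueue ingest, store, shard, proxy, router → queue [ingest, store, shard, proxy, router]
Visit ingest; enqueue index, auth, back, front, cache → queue [store, shard, proxy, router, index, auth, back, front, cache]
Visit store; enqueue mesh, node, leaf → queue [shard, proxy, router, index, auth, back, front, cache, mesh, node, leaf]
Visit shard; enqueue worker → queue [proxy, router, index, auth, back, front, cache, mesh, node, leaf, worker]
Visit proxy → queue [router, index, auth, back, front, cache, mesh, node, leaf, worker]
Visit router → queue [index, auth, back, front, cache, mesh, node, leaf, worker]
Visit index → queue [auth, back, front, cache, mesh, node, leaf, worker]
Visit auth → queue [back, front, cache, mesh, node, leaf, worker]
Visit back → queue [front, cache, mesh, node, leaf, worker]
Visit front → queue [cache, mesh, node, leaf, worker]
Visit cache → queue [mesh, node, leaf, worker]
Visit mesh → queue [node, leaf, worker]
Visit node → queue [leaf, worker]
Visit leaf → queue [worker]
Visit worker → queue []

bridge, ingest, store, shard, proxy, router, index, auth, back, front, cache, mesh, node, leaf, worker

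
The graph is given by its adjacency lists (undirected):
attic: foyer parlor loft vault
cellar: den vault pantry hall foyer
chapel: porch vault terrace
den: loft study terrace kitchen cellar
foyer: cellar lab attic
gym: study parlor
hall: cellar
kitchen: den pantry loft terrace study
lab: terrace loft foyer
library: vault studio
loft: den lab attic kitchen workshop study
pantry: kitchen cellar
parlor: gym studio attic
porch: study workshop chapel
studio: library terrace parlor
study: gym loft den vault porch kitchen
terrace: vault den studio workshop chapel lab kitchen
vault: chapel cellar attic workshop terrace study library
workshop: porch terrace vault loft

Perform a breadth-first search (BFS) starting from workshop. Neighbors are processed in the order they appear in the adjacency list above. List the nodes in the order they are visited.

workshop -> porch -> terrace -> vault -> loft -> study -> chapel -> den -> studio -> lab -> kitchen -> cellar -> attic -> library -> gym -> parlor -> foyer -> pantry -> hall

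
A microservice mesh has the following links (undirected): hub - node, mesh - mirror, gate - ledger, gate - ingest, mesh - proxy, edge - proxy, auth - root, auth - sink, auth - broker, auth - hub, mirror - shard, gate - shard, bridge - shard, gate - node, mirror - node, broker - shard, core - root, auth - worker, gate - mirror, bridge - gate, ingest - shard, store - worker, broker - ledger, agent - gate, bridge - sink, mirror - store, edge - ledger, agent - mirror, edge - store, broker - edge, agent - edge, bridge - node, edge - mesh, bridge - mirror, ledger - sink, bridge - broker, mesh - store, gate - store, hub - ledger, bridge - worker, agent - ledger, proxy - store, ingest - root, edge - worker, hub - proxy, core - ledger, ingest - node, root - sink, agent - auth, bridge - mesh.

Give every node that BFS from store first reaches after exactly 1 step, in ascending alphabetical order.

edge, gate, mesh, mirror, proxy, worker

Level 0: store
Level 1: edge, gate, mesh, mirror, proxy, worker
Level 2: agent, auth, bridge, broker, hub, ingest, ledger, node, shard
Level 3: core, root, sink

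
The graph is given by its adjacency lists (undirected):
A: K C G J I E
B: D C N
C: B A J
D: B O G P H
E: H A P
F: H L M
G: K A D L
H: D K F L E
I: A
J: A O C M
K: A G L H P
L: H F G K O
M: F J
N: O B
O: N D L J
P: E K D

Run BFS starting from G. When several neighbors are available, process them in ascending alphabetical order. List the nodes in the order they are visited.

Visit G; enqueue A, D, K, L → queue [A, D, K, L]
Visit A; enqueue C, E, I, J → queue [D, K, L, C, E, I, J]
Visit D; enqueue B, H, O, P → queue [K, L, C, E, I, J, B, H, O, P]
Visit K → queue [L, C, E, I, J, B, H, O, P]
Visit L; enqueue F → queue [C, E, I, J, B, H, O, P, F]
Visit C → queue [E, I, J, B, H, O, P, F]
Visit E → queue [I, J, B, H, O, P, F]
Visit I → queue [J, B, H, O, P, F]
Visit J; enqueue M → queue [B, H, O, P, F, M]
Visit B; enqueue N → queue [H, O, P, F, M, N]
Visit H → queue [O, P, F, M, N]
Visit O → queue [P, F, M, N]
Visit P → queue [F, M, N]
Visit F → queue [M, N]
Visit M → queue [N]
Visit N → queue []

G → A → D → K → L → C → E → I → J → B → H → O → P → F → M → N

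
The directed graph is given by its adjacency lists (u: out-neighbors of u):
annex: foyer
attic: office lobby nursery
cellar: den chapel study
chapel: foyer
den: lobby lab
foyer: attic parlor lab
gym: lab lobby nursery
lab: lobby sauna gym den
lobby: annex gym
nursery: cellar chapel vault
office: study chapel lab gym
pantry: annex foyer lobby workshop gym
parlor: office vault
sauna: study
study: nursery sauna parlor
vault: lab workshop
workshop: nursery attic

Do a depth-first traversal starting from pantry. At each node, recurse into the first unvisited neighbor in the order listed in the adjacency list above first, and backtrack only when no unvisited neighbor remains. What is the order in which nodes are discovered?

pantry annex foyer attic office study nursery cellar den lobby gym lab sauna chapel vault workshop parlor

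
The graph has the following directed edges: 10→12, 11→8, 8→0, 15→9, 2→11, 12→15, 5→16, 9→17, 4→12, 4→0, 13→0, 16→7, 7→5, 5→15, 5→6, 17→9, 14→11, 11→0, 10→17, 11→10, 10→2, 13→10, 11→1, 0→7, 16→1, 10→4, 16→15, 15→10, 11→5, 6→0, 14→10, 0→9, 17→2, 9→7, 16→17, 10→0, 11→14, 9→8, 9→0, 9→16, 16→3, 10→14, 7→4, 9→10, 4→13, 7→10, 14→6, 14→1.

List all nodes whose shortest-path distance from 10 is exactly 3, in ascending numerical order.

5, 8, 16

Level 0: 10
Level 1: 0, 2, 4, 12, 14, 17
Level 2: 1, 6, 7, 9, 11, 13, 15
Level 3: 5, 8, 16
Level 4: 3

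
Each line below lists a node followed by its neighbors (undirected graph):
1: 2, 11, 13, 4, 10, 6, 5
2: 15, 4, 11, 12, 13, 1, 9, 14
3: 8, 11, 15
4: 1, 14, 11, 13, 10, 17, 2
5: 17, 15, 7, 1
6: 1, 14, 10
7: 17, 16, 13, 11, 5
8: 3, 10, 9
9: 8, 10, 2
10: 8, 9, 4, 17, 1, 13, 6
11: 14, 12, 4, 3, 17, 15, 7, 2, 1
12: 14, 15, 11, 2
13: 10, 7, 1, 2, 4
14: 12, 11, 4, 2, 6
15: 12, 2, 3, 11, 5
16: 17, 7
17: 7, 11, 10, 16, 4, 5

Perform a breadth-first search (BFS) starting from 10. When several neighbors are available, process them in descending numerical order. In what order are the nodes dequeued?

10, 17, 13, 9, 8, 6, 4, 1, 16, 11, 7, 5, 2, 3, 14, 15, 12

Visit 10; enqueue 17, 13, 9, 8, 6, 4, 1 → queue [17, 13, 9, 8, 6, 4, 1]
Visit 17; enqueue 16, 11, 7, 5 → queue [13, 9, 8, 6, 4, 1, 16, 11, 7, 5]
Visit 13; enqueue 2 → queue [9, 8, 6, 4, 1, 16, 11, 7, 5, 2]
Visit 9 → queue [8, 6, 4, 1, 16, 11, 7, 5, 2]
Visit 8; enqueue 3 → queue [6, 4, 1, 16, 11, 7, 5, 2, 3]
Visit 6; enqueue 14 → queue [4, 1, 16, 11, 7, 5, 2, 3, 14]
Visit 4 → queue [1, 16, 11, 7, 5, 2, 3, 14]
Visit 1 → queue [16, 11, 7, 5, 2, 3, 14]
Visit 16 → queue [11, 7, 5, 2, 3, 14]
Visit 11; enqueue 15, 12 → queue [7, 5, 2, 3, 14, 15, 12]
Visit 7 → queue [5, 2, 3, 14, 15, 12]
Visit 5 → queue [2, 3, 14, 15, 12]
Visit 2 → queue [3, 14, 15, 12]
Visit 3 → queue [14, 15, 12]
Visit 14 → queue [15, 12]
Visit 15 → queue [12]
Visit 12 → queue []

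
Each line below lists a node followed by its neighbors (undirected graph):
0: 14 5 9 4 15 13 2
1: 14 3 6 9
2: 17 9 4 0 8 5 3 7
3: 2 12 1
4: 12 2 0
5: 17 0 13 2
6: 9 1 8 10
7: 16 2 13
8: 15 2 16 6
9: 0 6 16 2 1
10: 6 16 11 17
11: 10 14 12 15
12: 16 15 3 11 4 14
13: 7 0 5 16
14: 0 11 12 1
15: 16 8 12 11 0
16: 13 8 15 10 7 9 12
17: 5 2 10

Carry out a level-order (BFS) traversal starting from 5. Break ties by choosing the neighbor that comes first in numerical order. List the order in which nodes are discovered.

5, 0, 2, 13, 17, 4, 9, 14, 15, 3, 7, 8, 16, 10, 12, 1, 6, 11

Visit 5; enqueue 0, 2, 13, 17 → queue [0, 2, 13, 17]
Visit 0; enqueue 4, 9, 14, 15 → queue [2, 13, 17, 4, 9, 14, 15]
Visit 2; enqueue 3, 7, 8 → queue [13, 17, 4, 9, 14, 15, 3, 7, 8]
Visit 13; enqueue 16 → queue [17, 4, 9, 14, 15, 3, 7, 8, 16]
Visit 17; enqueue 10 → queue [4, 9, 14, 15, 3, 7, 8, 16, 10]
Visit 4; enqueue 12 → queue [9, 14, 15, 3, 7, 8, 16, 10, 12]
Visit 9; enqueue 1, 6 → queue [14, 15, 3, 7, 8, 16, 10, 12, 1, 6]
Visit 14; enqueue 11 → queue [15, 3, 7, 8, 16, 10, 12, 1, 6, 11]
Visit 15 → queue [3, 7, 8, 16, 10, 12, 1, 6, 11]
Visit 3 → queue [7, 8, 16, 10, 12, 1, 6, 11]
Visit 7 → queue [8, 16, 10, 12, 1, 6, 11]
Visit 8 → queue [16, 10, 12, 1, 6, 11]
Visit 16 → queue [10, 12, 1, 6, 11]
Visit 10 → queue [12, 1, 6, 11]
Visit 12 → queue [1, 6, 11]
Visit 1 → queue [6, 11]
Visit 6 → queue [11]
Visit 11 → queue []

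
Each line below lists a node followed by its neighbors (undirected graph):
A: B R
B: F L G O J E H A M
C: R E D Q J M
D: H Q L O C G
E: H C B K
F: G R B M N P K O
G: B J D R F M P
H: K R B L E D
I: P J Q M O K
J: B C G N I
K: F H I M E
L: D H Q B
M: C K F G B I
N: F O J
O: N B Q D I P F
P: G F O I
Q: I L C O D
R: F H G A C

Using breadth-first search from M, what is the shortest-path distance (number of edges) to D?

2

Level 0: M
Level 1: B, C, F, G, I, K
Level 2: A, D, E, H, J, L, N, O, P, Q, R
D first appears at level 2.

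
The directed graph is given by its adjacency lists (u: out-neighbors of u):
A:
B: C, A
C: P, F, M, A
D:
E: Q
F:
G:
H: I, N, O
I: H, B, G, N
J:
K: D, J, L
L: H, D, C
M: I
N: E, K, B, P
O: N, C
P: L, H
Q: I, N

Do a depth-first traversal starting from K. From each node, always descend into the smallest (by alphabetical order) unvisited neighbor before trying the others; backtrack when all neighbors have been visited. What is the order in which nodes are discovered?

K D J L C A F M I B G H N E Q P O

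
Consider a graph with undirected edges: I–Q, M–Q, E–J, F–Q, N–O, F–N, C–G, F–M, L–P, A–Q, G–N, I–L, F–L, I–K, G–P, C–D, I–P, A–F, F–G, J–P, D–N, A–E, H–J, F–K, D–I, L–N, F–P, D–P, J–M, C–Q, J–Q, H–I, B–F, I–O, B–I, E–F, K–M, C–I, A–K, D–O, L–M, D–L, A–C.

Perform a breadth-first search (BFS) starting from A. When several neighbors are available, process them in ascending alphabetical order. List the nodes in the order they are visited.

A, C, E, F, K, Q, D, G, I, J, B, L, M, N, P, O, H

Visit A; enqueue C, E, F, K, Q → queue [C, E, F, K, Q]
Visit C; enqueue D, G, I → queue [E, F, K, Q, D, G, I]
Visit E; enqueue J → queue [F, K, Q, D, G, I, J]
Visit F; enqueue B, L, M, N, P → queue [K, Q, D, G, I, J, B, L, M, N, P]
Visit K → queue [Q, D, G, I, J, B, L, M, N, P]
Visit Q → queue [D, G, I, J, B, L, M, N, P]
Visit D; enqueue O → queue [G, I, J, B, L, M, N, P, O]
Visit G → queue [I, J, B, L, M, N, P, O]
Visit I; enqueue H → queue [J, B, L, M, N, P, O, H]
Visit J → queue [B, L, M, N, P, O, H]
Visit B → queue [L, M, N, P, O, H]
Visit L → queue [M, N, P, O, H]
Visit M → queue [N, P, O, H]
Visit N → queue [P, O, H]
Visit P → queue [O, H]
Visit O → queue [H]
Visit H → queue []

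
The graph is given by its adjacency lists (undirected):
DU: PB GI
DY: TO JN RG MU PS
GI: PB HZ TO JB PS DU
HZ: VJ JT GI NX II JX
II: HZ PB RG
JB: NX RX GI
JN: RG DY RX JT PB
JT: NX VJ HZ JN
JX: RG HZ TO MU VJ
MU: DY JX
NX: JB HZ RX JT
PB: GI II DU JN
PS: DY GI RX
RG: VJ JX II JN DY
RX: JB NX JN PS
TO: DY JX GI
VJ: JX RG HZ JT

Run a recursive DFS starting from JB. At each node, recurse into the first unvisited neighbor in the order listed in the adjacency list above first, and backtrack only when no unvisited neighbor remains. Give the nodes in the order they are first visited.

Visit JB
JB → NX
NX → HZ
HZ → VJ
VJ → JX
JX → RG
RG → II
II → PB
PB → GI
GI → TO
TO → DY
DY → JN
JN → RX
RX → PS
JN → JT
DY → MU
GI → DU

JB, NX, HZ, VJ, JX, RG, II, PB, GI, TO, DY, JN, RX, PS, JT, MU, DU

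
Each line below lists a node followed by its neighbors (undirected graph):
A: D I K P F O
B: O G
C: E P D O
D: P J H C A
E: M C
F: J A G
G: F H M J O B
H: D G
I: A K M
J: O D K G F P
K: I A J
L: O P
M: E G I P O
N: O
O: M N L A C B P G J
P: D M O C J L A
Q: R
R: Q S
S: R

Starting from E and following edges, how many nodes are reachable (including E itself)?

16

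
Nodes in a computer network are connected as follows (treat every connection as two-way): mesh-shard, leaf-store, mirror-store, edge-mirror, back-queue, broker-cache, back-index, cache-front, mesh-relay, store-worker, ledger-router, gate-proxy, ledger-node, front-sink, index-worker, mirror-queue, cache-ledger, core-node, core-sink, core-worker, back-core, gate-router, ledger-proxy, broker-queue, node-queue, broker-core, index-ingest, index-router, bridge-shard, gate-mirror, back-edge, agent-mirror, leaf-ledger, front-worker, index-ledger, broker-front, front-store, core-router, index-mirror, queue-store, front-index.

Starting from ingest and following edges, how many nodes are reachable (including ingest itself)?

BFS from ingest visits: ingest, index, worker, router, mirror, ledger, front, back, store, core, gate, queue, edge, agent, proxy, node, leaf, cache, sink, broker
Reachable nodes: 20 of 24 total.

20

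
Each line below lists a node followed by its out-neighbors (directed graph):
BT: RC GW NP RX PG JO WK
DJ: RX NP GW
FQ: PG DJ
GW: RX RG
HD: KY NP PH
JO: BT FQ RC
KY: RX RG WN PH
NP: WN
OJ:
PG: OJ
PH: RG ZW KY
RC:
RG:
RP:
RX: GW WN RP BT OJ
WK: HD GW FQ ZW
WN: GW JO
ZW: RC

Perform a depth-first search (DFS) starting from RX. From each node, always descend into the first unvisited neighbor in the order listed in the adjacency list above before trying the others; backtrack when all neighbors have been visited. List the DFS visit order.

RX GW RG WN JO BT RC NP PG OJ WK HD KY PH ZW FQ DJ RP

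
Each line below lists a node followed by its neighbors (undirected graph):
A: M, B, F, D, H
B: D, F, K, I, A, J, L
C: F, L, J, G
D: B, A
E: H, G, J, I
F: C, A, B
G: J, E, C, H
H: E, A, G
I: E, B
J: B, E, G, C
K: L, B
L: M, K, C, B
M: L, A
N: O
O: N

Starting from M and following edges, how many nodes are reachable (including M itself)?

BFS from M visits: M, L, A, K, C, B, H, F, D, J, G, I, E
Reachable nodes: 13 of 15 total.

13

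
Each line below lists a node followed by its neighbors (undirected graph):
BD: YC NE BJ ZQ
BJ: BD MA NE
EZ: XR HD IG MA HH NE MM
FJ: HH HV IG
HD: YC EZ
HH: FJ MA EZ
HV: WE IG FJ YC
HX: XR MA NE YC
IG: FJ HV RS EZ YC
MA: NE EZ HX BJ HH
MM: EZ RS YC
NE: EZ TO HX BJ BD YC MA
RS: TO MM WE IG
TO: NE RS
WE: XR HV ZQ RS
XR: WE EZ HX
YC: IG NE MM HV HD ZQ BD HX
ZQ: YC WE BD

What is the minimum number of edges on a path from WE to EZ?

2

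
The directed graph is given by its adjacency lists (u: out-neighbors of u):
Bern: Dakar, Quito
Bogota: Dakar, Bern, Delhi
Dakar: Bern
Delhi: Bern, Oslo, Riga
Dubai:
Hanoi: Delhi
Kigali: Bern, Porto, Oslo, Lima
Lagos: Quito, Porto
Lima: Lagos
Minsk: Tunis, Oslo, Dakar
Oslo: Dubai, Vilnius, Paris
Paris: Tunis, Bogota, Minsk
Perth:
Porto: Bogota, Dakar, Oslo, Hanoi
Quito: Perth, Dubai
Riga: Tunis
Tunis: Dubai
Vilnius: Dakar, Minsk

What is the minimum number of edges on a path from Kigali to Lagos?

2

Level 0: Kigali
Level 1: Bern, Lima, Oslo, Porto
Level 2: Bogota, Dakar, Dubai, Hanoi, Lagos, Paris, Quito, Vilnius
Level 3: Delhi, Minsk, Perth, Tunis
Level 4: Riga
Lagos first appears at level 2.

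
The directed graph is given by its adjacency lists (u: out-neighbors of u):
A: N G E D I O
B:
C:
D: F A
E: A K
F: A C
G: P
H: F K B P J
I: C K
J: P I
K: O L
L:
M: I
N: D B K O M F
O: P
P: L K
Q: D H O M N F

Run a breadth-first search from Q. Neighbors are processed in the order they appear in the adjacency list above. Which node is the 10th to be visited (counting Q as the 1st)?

Visit Q; enqueue D, H, O, M, N, F → queue [D, H, O, M, N, F]
Visit D; enqueue A → queue [H, O, M, N, F, A]
Visit H; enqueue K, B, P, J → queue [O, M, N, F, A, K, B, P, J]
Visit O → queue [M, N, F, A, K, B, P, J]
Visit M; enqueue I → queue [N, F, A, K, B, P, J, I]
Visit N → queue [F, A, K, B, P, J, I]
Visit F; enqueue C → queue [A, K, B, P, J, I, C]
Visit A; enqueue G, E → queue [K, B, P, J, I, C, G, E]
Visit K; enqueue L → queue [B, P, J, I, C, G, E, L]
Visit B → queue [P, J, I, C, G, E, L]
Visit P → queue [J, I, C, G, E, L]
Visit J → queue [I, C, G, E, L]
Visit I → queue [C, G, E, L]
Visit C → queue [G, E, L]
Visit G → queue [E, L]
Visit E → queue [L]
Visit L → queue []

Visit order: Q, D, H, O, M, N, F, A, K, B, P, J, I, C, G, E, L

B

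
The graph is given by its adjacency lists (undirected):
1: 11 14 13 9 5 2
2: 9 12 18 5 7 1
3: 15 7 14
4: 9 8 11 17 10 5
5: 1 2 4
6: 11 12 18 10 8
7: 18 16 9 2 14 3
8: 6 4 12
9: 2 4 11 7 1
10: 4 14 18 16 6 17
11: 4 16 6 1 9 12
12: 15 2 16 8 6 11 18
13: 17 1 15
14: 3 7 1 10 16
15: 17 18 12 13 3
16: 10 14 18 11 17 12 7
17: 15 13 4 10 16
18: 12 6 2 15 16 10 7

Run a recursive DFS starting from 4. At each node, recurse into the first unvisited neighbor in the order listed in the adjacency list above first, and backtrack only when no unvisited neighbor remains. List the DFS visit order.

Visit 4
4 → 9
9 → 2
2 → 12
12 → 15
15 → 17
17 → 13
13 → 1
1 → 11
11 → 16
16 → 10
10 → 14
14 → 3
3 → 7
7 → 18
18 → 6
6 → 8
1 → 5

4 -> 9 -> 2 -> 12 -> 15 -> 17 -> 13 -> 1 -> 11 -> 16 -> 10 -> 14 -> 3 -> 7 -> 18 -> 6 -> 8 -> 5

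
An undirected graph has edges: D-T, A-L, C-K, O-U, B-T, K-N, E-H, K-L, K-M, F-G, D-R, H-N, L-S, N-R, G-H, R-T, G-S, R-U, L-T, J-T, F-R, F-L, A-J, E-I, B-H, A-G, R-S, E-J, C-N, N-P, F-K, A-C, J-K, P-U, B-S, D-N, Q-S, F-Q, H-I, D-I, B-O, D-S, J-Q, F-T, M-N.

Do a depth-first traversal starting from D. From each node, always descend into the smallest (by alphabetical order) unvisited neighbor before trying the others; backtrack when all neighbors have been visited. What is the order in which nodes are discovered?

D, I, E, H, B, O, U, P, N, C, A, G, F, K, J, Q, S, L, T, R, M

Visit D
D → I
I → E
E → H
H → B
B → O
O → U
U → P
P → N
N → C
C → A
A → G
G → F
F → K
K → J
J → Q
Q → S
S → L
L → T
T → R
K → M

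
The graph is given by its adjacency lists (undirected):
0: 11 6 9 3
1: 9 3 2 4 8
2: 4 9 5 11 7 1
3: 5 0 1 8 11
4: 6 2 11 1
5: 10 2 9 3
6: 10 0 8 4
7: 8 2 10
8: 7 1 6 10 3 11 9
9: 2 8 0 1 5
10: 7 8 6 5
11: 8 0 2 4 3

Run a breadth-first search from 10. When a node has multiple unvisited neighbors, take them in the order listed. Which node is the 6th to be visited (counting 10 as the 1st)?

2

Visit 10; enqueue 7, 8, 6, 5 → queue [7, 8, 6, 5]
Visit 7; enqueue 2 → queue [8, 6, 5, 2]
Visit 8; enqueue 1, 3, 11, 9 → queue [6, 5, 2, 1, 3, 11, 9]
Visit 6; enqueue 0, 4 → queue [5, 2, 1, 3, 11, 9, 0, 4]
Visit 5 → queue [2, 1, 3, 11, 9, 0, 4]
Visit 2 → queue [1, 3, 11, 9, 0, 4]
Visit 1 → queue [3, 11, 9, 0, 4]
Visit 3 → queue [11, 9, 0, 4]
Visit 11 → queue [9, 0, 4]
Visit 9 → queue [0, 4]
Visit 0 → queue [4]
Visit 4 → queue []

Visit order: 10, 7, 8, 6, 5, 2, 1, 3, 11, 9, 0, 4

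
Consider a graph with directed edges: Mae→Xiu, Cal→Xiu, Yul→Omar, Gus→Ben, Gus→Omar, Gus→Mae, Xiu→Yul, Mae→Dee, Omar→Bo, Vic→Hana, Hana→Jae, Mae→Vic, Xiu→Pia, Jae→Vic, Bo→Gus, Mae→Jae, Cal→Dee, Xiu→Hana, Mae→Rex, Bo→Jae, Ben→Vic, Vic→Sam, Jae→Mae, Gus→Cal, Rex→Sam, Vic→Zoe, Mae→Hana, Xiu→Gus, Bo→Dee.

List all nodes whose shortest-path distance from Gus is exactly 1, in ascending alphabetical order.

Ben, Cal, Mae, Omar

Level 0: Gus
Level 1: Ben, Cal, Mae, Omar
Level 2: Bo, Dee, Hana, Jae, Rex, Vic, Xiu
Level 3: Pia, Sam, Yul, Zoe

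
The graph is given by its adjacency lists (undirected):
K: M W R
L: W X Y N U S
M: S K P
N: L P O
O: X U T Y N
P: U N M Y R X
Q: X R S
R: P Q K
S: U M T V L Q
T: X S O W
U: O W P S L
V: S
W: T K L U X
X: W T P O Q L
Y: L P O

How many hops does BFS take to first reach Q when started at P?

Level 0: P
Level 1: M, N, R, U, X, Y
Level 2: K, L, O, Q, S, T, W
Level 3: V
Q first appears at level 2.

2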